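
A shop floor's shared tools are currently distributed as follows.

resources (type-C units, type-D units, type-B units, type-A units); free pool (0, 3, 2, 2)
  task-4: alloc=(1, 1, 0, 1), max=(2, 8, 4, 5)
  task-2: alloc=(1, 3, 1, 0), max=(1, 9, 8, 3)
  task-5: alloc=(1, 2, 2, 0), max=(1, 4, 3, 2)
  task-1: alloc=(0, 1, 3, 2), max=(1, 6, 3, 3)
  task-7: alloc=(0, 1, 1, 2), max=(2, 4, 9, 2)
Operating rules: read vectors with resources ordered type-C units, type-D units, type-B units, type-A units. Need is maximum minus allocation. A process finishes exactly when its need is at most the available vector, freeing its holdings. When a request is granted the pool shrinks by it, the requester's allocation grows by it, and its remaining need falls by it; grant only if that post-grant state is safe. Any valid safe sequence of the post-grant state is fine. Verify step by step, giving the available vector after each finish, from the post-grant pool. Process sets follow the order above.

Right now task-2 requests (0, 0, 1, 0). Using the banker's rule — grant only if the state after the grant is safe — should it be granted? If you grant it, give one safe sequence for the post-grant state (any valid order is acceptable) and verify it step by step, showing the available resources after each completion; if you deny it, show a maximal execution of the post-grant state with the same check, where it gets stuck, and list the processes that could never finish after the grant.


GRANT: granting preserves safety; a valid post-grant sequence is task-5, task-1, task-2, task-7, task-4.
Key observation: granting shrinks the pool to (0, 3, 1, 2), yet task-5 still fits and the chain goes through.
Check on the post-grant state, step by step:
  pool = (0, 3, 1, 2)
  task-5 needs (0, 2, 1, 2) <= (0, 3, 1, 2) -> finishes; pool += (1, 2, 2, 0) = (1, 5, 3, 2)
  task-1 needs (1, 5, 0, 1) <= (1, 5, 3, 2) -> finishes; pool += (0, 1, 3, 2) = (1, 6, 6, 4)
  task-2 needs (0, 6, 6, 3) <= (1, 6, 6, 4) -> finishes; pool += (1, 3, 2, 0) = (2, 9, 8, 4)
  task-7 needs (2, 3, 8, 0) <= (2, 9, 8, 4) -> finishes; pool += (0, 1, 1, 2) = (2, 10, 9, 6)
  task-4 needs (1, 7, 4, 4) <= (2, 10, 9, 6) -> finishes; pool += (1, 1, 0, 1) = (3, 11, 9, 7)


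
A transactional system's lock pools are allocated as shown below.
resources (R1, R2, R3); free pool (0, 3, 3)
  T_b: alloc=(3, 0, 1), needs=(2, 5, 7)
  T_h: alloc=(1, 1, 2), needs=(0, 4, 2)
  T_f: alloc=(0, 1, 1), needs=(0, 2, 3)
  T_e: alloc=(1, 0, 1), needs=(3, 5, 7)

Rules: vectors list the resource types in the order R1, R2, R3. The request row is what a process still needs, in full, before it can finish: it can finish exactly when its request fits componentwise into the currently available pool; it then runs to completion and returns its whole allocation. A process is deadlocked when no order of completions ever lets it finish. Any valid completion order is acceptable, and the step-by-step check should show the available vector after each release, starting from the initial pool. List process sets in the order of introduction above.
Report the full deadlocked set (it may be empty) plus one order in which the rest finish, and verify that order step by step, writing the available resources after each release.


Deadlocked set: T_b and T_e.
Key observation: after T_f, T_h complete, (1, 5, 6) is the best the pool ever gets, yet each leftover process wants more R1.
The rest can finish in the order T_f, T_h. Step-by-step check:
  pool = (0, 3, 3)
  run T_f (needs (0, 2, 3), free (0, 3, 3)); after release of (0, 1, 1) the pool is (0, 4, 4)
  run T_h (needs (0, 4, 2), free (0, 4, 4)); after release of (1, 1, 2) the pool is (1, 5, 6)
None of the blocked processes ever fits:
  blocked: T_b wants (2, 5, 7), pool (1, 5, 6) — not enough R1 and R3
  blocked: T_e wants (3, 5, 7), pool (1, 5, 6) — not enough R1 and R3


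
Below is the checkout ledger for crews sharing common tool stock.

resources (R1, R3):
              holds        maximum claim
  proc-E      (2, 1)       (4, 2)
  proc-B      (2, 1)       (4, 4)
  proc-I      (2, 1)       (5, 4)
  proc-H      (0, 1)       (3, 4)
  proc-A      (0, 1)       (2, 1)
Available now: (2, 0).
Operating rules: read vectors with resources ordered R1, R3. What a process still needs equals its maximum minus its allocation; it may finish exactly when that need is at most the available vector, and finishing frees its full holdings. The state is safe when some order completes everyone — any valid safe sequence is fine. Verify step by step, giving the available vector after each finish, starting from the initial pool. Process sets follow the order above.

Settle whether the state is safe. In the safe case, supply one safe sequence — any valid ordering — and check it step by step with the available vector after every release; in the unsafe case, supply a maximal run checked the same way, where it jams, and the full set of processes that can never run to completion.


UNSAFE.
Key observation: proc-A, proc-E can finish, but then (4, 2) is all there is, and the blocked group's R3 demands exceed it.
Going as far as possible: proc-A, proc-E; after that, nothing fits. Step-by-step check:
  pool = (2, 0)
  run proc-A (needs (2, 0), free (2, 0)); after release of (0, 1) the pool is (2, 1)
  run proc-E (needs (2, 1), free (2, 1)); after release of (2, 1) the pool is (4, 2)
  proc-B still needs (2, 3) but only (4, 2) is free — short on R3
  proc-I still needs (3, 3) but only (4, 2) is free — short on R3
  proc-H still needs (3, 3) but only (4, 2) is free — short on R3
Processes that can never finish: proc-B, proc-I and proc-H.


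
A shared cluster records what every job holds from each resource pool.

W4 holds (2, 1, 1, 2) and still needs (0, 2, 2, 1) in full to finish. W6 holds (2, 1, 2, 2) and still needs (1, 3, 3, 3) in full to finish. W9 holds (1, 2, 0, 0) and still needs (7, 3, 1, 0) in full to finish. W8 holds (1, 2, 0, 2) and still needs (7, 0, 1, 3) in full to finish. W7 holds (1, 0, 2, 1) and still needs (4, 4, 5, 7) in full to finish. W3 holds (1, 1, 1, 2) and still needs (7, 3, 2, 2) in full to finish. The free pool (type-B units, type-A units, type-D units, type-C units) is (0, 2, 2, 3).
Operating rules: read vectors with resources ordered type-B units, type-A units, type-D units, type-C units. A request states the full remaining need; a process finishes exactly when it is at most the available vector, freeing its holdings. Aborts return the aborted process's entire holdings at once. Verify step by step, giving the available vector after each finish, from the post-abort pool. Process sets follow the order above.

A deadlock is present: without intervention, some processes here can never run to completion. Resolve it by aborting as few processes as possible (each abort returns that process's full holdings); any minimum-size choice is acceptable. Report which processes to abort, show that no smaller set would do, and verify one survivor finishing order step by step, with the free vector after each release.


The answer: abort W9 and W3.
Key observation: before aborting W9 and W3, W8 was permanently blocked — no order could ever run it; afterwards it completes at step 4.
Why nothing smaller works — every single abort fails: W4 alone leaves W9 blocked (short on type-B units); W6 alone leaves W9 blocked (short on type-B units); W9 alone leaves W8 blocked (short on type-B units); W8 alone leaves W9 blocked (short on type-B units); W7 alone leaves W9 blocked (short on type-B units); W3 alone leaves W9 blocked (short on type-B units).
One survivor order: W6, W4, W7, W8. Verifying each step (post-abort pool first):
  pool = (2, 5, 3, 5)
  W6 needs (1, 3, 3, 3) <= (2, 5, 3, 5) -> finishes; pool += (2, 1, 2, 2) = (4, 6, 5, 7)
  W4 needs (0, 2, 2, 1) <= (4, 6, 5, 7) -> finishes; pool += (2, 1, 1, 2) = (6, 7, 6, 9)
  W7 needs (4, 4, 5, 7) <= (6, 7, 6, 9) -> finishes; pool += (1, 0, 2, 1) = (7, 7, 8, 10)
  W8 needs (7, 0, 1, 3) <= (7, 7, 8, 10) -> finishes; pool += (1, 2, 0, 2) = (8, 9, 8, 12)


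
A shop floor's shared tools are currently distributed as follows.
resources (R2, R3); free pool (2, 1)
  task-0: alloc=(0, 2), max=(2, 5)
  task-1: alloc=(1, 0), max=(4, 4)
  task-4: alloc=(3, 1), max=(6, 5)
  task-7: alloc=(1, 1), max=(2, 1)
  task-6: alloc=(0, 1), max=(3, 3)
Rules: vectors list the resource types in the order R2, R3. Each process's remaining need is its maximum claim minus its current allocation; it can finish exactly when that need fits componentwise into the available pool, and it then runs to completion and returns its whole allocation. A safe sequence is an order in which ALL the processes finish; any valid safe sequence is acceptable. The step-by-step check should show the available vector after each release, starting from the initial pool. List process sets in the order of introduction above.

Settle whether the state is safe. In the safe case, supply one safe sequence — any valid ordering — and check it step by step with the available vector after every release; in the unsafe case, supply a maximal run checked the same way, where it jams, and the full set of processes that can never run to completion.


The state is SAFE; one workable sequence: task-7, task-6, task-0, task-1, task-4.
Key observation: the order's first zero-slack moment is task-6 ((3, 2) needed, (3, 2) free — a requested resource with nothing to spare).
Step-by-step check:
  pool = (2, 1)
  task-7 needs (1, 0) <= (2, 1) -> finishes; pool += (1, 1) = (3, 2)
  task-6 needs (3, 2) <= (3, 2) -> finishes; pool += (0, 1) = (3, 3)
  task-0 needs (2, 3) <= (3, 3) -> finishes; pool += (0, 2) = (3, 5)
  task-1 needs (3, 4) <= (3, 5) -> finishes; pool += (1, 0) = (4, 5)
  task-4 needs (3, 4) <= (4, 5) -> finishes; pool += (3, 1) = (7, 6)


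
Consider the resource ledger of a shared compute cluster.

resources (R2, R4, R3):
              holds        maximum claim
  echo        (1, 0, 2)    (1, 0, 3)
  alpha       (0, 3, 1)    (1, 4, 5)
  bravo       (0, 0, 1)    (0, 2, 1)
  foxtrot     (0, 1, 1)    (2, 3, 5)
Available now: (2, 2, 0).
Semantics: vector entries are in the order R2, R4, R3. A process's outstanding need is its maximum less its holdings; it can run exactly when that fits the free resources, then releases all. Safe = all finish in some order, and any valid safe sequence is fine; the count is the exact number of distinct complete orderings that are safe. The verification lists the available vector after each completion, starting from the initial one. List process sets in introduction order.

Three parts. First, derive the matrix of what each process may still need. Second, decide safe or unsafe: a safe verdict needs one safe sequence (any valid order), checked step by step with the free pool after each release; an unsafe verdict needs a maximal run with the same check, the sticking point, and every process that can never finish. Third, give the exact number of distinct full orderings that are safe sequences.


(1) Outstanding need per process (order R2, R4, R3):
  echo: (0, 0, 1)
  alpha: (1, 1, 4)
  bravo: (0, 2, 0)
  foxtrot: (2, 2, 4)
(2) UNSAFE.
Key observation: R3 is the bottleneck — with bravo, echo done the pool holds (3, 2, 3), short of every remaining need.
A maximal execution: bravo, echo — then nothing else fits. Verifying each step:
  pool = (2, 2, 0)
  bravo: need (0, 2, 0) fits (2, 2, 0); releases (0, 0, 1), pool now (2, 2, 1)
  echo: need (0, 0, 1) fits (2, 2, 1); releases (1, 0, 2), pool now (3, 2, 3)
  alpha still needs (1, 1, 4) but only (3, 2, 3) is free — short on R3
  foxtrot still needs (2, 2, 4) but only (3, 2, 3) is free — short on R3
Processes that can never finish: alpha and foxtrot.
(3) Precisely 0 of the possible complete orderings are safe sequences.


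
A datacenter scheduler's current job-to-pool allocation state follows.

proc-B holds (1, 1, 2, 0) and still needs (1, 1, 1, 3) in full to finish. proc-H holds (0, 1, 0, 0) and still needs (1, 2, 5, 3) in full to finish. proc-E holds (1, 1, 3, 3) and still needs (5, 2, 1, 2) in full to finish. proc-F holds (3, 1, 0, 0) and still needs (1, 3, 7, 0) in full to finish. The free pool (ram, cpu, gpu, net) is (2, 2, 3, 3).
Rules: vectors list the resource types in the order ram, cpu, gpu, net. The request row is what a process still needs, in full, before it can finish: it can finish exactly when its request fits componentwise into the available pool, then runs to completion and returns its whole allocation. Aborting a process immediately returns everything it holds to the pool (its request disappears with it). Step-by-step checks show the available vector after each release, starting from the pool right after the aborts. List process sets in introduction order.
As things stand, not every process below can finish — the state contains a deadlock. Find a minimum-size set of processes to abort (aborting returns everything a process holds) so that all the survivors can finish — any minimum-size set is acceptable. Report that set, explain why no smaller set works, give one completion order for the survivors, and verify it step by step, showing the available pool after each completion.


Abort proc-E.
Key observation: aborting proc-E returns (1, 1, 3, 3), and proc-F — hopeless before — runs at step 3 with the returned capacity in the pool.
Minimality: the empty abort set fails — the state is deadlocked as it stands.
Survivors finish in the order: proc-H, proc-B, proc-F. Verifying each step (pool after the aborts first):
  pool = (3, 3, 6, 6)
  run proc-H (needs (1, 2, 5, 3), free (3, 3, 6, 6)); after release of (0, 1, 0, 0) the pool is (3, 4, 6, 6)
  run proc-B (needs (1, 1, 1, 3), free (3, 4, 6, 6)); after release of (1, 1, 2, 0) the pool is (4, 5, 8, 6)
  run proc-F (needs (1, 3, 7, 0), free (4, 5, 8, 6)); after release of (3, 1, 0, 0) the pool is (7, 6, 8, 6)


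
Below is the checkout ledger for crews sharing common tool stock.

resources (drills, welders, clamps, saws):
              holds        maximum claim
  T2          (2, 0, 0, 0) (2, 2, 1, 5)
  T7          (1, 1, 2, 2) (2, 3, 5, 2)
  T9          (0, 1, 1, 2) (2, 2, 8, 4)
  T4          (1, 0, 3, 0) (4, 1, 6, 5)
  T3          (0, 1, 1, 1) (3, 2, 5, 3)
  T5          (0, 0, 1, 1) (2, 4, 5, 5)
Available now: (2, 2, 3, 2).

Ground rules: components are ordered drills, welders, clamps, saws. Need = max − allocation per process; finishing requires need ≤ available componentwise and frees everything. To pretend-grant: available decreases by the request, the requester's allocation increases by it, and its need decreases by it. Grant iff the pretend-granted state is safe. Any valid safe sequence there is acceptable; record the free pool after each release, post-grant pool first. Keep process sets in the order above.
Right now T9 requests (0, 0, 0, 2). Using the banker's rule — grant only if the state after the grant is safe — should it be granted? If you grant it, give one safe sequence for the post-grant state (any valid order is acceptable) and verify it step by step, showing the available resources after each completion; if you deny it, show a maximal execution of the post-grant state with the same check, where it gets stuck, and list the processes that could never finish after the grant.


DENY — the pretend-granted state is unsafe.
Key observation: after T7, T3 the pool peaks at (3, 4, 6, 3), and each blocked process is short somewhere: T2 on saws; T9 on clamps; T4 on saws; T5 on saws.
Pretend the grant happened; the run T7, T3 goes as far as possible. Step-by-step check:
  pool = (2, 2, 3, 0)
  run T7 (needs (1, 2, 3, 0), free (2, 2, 3, 0)); after release of (1, 1, 2, 2) the pool is (3, 3, 5, 2)
  run T3 (needs (3, 1, 4, 2), free (3, 3, 5, 2)); after release of (0, 1, 1, 1) the pool is (3, 4, 6, 3)
  blocked: T2 wants (0, 2, 1, 5), pool (3, 4, 6, 3) — not enough saws
  blocked: T9 wants (2, 1, 7, 0), pool (3, 4, 6, 3) — not enough clamps
  blocked: T4 wants (3, 1, 3, 5), pool (3, 4, 6, 3) — not enough saws
  blocked: T5 wants (2, 4, 4, 4), pool (3, 4, 6, 3) — not enough saws
Had the request been granted, T2, T9, T4 and T5 could never finish.


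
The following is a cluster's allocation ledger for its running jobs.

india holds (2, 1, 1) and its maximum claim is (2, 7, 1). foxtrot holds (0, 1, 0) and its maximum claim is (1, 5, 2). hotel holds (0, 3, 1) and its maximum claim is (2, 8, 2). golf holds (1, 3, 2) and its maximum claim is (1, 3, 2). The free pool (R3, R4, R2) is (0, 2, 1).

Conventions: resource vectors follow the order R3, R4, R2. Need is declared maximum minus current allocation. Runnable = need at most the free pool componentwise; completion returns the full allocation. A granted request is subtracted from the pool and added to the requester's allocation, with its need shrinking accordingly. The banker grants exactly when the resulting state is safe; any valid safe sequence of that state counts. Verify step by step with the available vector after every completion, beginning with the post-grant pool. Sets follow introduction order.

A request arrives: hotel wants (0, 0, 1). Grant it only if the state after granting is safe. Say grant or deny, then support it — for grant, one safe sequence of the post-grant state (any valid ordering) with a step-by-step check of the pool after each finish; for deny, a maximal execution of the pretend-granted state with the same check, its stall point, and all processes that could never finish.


GRANT. The post-grant state is safe; one safe sequence: golf, foxtrot, india, hotel.
Key observation: the transfer keeps a workable pool ((0, 2, 0)); golf starts the safe sequence.
Step-by-step check of the post-grant state:
  pool = (0, 2, 0)
  golf needs (0, 0, 0) <= (0, 2, 0) -> finishes; pool += (1, 3, 2) = (1, 5, 2)
  foxtrot needs (1, 4, 2) <= (1, 5, 2) -> finishes; pool += (0, 1, 0) = (1, 6, 2)
  india needs (0, 6, 0) <= (1, 6, 2) -> finishes; pool += (2, 1, 1) = (3, 7, 3)
  hotel needs (2, 5, 0) <= (3, 7, 3) -> finishes; pool += (0, 3, 2) = (3, 10, 5)


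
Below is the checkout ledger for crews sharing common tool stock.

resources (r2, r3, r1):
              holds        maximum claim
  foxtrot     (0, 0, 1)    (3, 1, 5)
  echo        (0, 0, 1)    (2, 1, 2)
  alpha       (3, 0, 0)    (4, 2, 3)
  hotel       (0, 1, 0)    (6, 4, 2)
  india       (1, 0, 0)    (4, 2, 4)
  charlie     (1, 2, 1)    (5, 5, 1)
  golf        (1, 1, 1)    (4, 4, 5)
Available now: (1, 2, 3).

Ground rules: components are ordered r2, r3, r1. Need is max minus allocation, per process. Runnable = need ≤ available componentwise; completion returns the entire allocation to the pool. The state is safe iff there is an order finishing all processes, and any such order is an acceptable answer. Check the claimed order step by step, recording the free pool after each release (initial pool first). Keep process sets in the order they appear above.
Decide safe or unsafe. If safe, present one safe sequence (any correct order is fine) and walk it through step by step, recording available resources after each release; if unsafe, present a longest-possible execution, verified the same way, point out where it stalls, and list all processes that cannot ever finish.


UNSAFE — no complete ordering exists.
Key observation: even finishing alpha, echo, india, foxtrot leaves just (5, 2, 5) free — too little r3 for any of the remaining processes.
Going as far as possible: alpha, echo, india, foxtrot; after that, nothing fits. Verifying each step:
  pool = (1, 2, 3)
  alpha: need (1, 2, 3) fits (1, 2, 3); releases (3, 0, 0), pool now (4, 2, 3)
  echo: need (2, 1, 1) fits (4, 2, 3); releases (0, 0, 1), pool now (4, 2, 4)
  india: need (3, 2, 4) fits (4, 2, 4); releases (1, 0, 0), pool now (5, 2, 4)
  foxtrot: need (3, 1, 4) fits (5, 2, 4); releases (0, 0, 1), pool now (5, 2, 5)
  blocked: hotel wants (6, 3, 2), pool (5, 2, 5) — not enough r2 and r3
  blocked: charlie wants (4, 3, 0), pool (5, 2, 5) — not enough r3
  blocked: golf wants (3, 3, 4), pool (5, 2, 5) — not enough r3
Processes that can never finish: hotel, charlie and golf.


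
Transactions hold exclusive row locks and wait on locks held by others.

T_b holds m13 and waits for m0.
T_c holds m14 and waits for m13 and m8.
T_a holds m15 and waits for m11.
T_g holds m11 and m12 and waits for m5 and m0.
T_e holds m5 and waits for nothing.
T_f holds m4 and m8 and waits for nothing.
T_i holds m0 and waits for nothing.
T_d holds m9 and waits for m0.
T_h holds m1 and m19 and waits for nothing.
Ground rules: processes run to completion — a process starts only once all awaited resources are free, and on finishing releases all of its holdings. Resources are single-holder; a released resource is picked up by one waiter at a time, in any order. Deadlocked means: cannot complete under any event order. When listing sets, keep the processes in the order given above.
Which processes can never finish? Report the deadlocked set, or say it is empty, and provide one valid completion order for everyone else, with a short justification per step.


The deadlocked set is empty.
Key observation: all waits point, directly or indirectly, at processes that can finish, so nothing is permanently blocked.
The rest can finish in the order T_i, T_h, T_f, T_e, T_b, T_g, T_c, T_d, T_a.
Step-by-step check:
  run T_i (it waits on nothing); releases m0
  run T_h (it waits on nothing); releases m1 and m19
  run T_f (it waits on nothing); releases m4 and m8
  run T_e (it waits on nothing); releases m5
  T_b waits on m0 — all released -> runs and releases m13
  T_g waits on m5 and m0 — all released -> runs and releases m11 and m12
  T_c waits on m13 and m8 — all released -> runs and releases m14
  T_d waits on m0 — all released -> runs and releases m9
  T_a waits on m11 — all released -> runs and releases m15


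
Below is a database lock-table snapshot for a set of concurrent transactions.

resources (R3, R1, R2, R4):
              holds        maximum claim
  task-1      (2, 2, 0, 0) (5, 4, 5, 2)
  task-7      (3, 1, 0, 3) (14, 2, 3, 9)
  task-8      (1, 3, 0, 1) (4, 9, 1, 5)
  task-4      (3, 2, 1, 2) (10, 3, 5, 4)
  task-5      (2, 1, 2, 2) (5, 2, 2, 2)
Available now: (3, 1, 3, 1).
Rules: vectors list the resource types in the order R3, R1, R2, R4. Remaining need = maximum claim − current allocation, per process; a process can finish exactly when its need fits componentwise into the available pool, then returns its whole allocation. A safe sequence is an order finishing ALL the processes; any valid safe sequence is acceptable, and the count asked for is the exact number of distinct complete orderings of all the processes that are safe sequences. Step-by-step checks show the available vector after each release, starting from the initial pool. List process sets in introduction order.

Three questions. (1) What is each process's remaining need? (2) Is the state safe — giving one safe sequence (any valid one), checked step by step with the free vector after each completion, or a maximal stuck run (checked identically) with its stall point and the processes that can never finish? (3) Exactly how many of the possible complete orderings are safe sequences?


(1) Remaining need (order R3, R1, R2, R4):
  task-1: (3, 2, 5, 2)
  task-7: (11, 1, 3, 6)
  task-8: (3, 6, 1, 4)
  task-4: (7, 1, 4, 2)
  task-5: (3, 1, 0, 0)
(2) SAFE, for example via the order task-5, task-1, task-4, task-8, task-7.
Key observation: task-5 marks the first exact bind of the order: its need (3, 1, 0, 0) fits the free (3, 1, 3, 1) with zero slack on a requested resource.
Walking it through:
  pool = (3, 1, 3, 1)
  run task-5 (needs (3, 1, 0, 0), free (3, 1, 3, 1)); after release of (2, 1, 2, 2) the pool is (5, 2, 5, 3)
  run task-1 (needs (3, 2, 5, 2), free (5, 2, 5, 3)); after release of (2, 2, 0, 0) the pool is (7, 4, 5, 3)
  run task-4 (needs (7, 1, 4, 2), free (7, 4, 5, 3)); after release of (3, 2, 1, 2) the pool is (10, 6, 6, 5)
  run task-8 (needs (3, 6, 1, 4), free (10, 6, 6, 5)); after release of (1, 3, 0, 1) the pool is (11, 9, 6, 6)
  run task-7 (needs (11, 1, 3, 6), free (11, 9, 6, 6)); after release of (3, 1, 0, 3) the pool is (14, 10, 6, 9)
(3) Exactly 1 of the possible complete orderings is a safe sequence.


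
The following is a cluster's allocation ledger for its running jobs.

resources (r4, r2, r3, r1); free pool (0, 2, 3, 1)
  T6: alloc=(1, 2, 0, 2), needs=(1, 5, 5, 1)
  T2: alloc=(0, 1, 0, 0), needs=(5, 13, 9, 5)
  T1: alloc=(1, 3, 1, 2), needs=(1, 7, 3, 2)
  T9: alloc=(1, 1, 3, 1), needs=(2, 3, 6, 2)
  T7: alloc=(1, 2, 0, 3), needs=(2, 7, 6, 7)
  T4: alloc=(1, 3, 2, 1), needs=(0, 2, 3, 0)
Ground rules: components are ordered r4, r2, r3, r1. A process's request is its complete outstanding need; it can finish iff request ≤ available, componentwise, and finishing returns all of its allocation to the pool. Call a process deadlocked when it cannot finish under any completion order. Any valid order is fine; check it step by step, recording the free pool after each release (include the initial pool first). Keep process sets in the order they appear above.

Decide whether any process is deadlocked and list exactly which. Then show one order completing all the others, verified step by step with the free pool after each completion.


Nothing here is deadlocked.
Key observation: T4 leads a chain of completions in which each release enables another process.
A valid finishing order for the others: T4, T6, T1, T9, T7, T2. Walking it through:
  pool = (0, 2, 3, 1)
  T4 needs (0, 2, 3, 0) <= (0, 2, 3, 1) -> finishes; pool += (1, 3, 2, 1) = (1, 5, 5, 2)
  T6 needs (1, 5, 5, 1) <= (1, 5, 5, 2) -> finishes; pool += (1, 2, 0, 2) = (2, 7, 5, 4)
  T1 needs (1, 7, 3, 2) <= (2, 7, 5, 4) -> finishes; pool += (1, 3, 1, 2) = (3, 10, 6, 6)
  T9 needs (2, 3, 6, 2) <= (3, 10, 6, 6) -> finishes; pool += (1, 1, 3, 1) = (4, 11, 9, 7)
  T7 needs (2, 7, 6, 7) <= (4, 11, 9, 7) -> finishes; pool += (1, 2, 0, 3) = (5, 13, 9, 10)
  T2 needs (5, 13, 9, 5) <= (5, 13, 9, 10) -> finishes; pool += (0, 1, 0, 0) = (5, 14, 9, 10)


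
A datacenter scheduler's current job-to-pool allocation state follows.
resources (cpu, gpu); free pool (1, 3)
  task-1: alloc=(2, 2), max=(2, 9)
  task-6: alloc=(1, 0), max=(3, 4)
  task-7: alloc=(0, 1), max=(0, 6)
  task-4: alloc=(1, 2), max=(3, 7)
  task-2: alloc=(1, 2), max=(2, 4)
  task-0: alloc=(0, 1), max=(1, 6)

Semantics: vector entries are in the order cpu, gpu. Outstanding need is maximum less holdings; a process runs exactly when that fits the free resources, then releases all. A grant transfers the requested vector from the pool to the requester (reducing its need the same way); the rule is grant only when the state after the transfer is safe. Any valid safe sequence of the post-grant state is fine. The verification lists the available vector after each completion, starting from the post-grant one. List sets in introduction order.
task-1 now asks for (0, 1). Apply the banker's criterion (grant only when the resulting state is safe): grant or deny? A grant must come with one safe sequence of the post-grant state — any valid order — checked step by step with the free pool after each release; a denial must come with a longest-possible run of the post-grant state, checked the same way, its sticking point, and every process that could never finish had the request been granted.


DENY: after the grant no complete ordering would exist.
Key observation: no order helps: past task-2, task-6, the free pool tops out at (3, 4), below what each blocked process needs in gpu.
Pretend the grant happened; the run task-2, task-6 goes as far as possible. Check, step by step:
  pool = (1, 2)
  task-2 needs (1, 2) <= (1, 2) -> finishes; pool += (1, 2) = (2, 4)
  task-6 needs (2, 4) <= (2, 4) -> finishes; pool += (1, 0) = (3, 4)
  blocked: task-1 wants (0, 6), pool (3, 4) — not enough gpu
  blocked: task-7 wants (0, 5), pool (3, 4) — not enough gpu
  blocked: task-4 wants (2, 5), pool (3, 4) — not enough gpu
  blocked: task-0 wants (1, 5), pool (3, 4) — not enough gpu
Processes that could never finish after the grant: task-1, task-7, task-4 and task-0.


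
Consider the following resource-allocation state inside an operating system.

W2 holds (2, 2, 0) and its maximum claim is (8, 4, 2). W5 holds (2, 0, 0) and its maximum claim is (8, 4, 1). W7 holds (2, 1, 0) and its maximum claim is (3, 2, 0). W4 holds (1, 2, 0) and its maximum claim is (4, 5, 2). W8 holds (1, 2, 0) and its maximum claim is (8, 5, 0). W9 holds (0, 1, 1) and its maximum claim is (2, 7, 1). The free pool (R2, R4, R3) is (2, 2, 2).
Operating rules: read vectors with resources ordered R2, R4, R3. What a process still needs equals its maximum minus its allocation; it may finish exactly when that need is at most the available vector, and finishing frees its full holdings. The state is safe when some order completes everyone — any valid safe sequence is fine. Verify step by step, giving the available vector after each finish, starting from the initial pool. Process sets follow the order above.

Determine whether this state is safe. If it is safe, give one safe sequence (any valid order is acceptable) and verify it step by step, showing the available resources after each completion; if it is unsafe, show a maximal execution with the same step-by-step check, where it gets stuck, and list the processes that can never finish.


UNSAFE — no complete ordering exists.
Key observation: after W7, W4 the pool peaks at (5, 5, 2), and each blocked process is short somewhere: W2 on R2; W5 on R2; W8 on R2; W9 on R4.
The run W7, W4 cannot be extended any further. Step-by-step check:
  pool = (2, 2, 2)
  run W7 (needs (1, 1, 0), free (2, 2, 2)); after release of (2, 1, 0) the pool is (4, 3, 2)
  run W4 (needs (3, 3, 2), free (4, 3, 2)); after release of (1, 2, 0) the pool is (5, 5, 2)
  W2 cannot run: need (6, 2, 2) vs free (5, 5, 2) (insufficient R2)
  W5 cannot run: need (6, 4, 1) vs free (5, 5, 2) (insufficient R2)
  W8 cannot run: need (7, 3, 0) vs free (5, 5, 2) (insufficient R2)
  W9 cannot run: need (2, 6, 0) vs free (5, 5, 2) (insufficient R4)
Permanently blocked: W2, W5, W8 and W9.


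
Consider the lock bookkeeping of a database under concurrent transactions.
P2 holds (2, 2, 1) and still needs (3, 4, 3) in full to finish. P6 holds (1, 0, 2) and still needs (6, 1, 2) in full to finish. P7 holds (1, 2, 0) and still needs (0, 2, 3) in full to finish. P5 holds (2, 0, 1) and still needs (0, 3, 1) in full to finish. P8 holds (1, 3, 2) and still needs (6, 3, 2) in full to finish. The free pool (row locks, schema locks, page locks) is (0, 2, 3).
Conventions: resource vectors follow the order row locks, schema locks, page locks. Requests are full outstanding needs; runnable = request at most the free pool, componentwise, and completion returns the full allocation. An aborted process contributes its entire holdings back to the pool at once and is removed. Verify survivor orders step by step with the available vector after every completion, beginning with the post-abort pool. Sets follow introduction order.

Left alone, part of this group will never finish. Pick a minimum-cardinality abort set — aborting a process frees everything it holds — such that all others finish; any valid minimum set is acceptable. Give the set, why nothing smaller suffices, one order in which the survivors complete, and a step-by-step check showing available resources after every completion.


The answer: abort P8.
Key observation: P6 could never have finished before the abort; with (1, 3, 2) returned by P8, it fits at step 4.
Minimality: the empty abort set fails — the state is deadlocked as it stands.
The survivors complete as P5, P7, P2, P6. Step-by-step check (starting from the post-abort pool):
  pool = (1, 5, 5)
  P5 needs (0, 3, 1) <= (1, 5, 5) -> finishes; pool += (2, 0, 1) = (3, 5, 6)
  P7 needs (0, 2, 3) <= (3, 5, 6) -> finishes; pool += (1, 2, 0) = (4, 7, 6)
  P2 needs (3, 4, 3) <= (4, 7, 6) -> finishes; pool += (2, 2, 1) = (6, 9, 7)
  P6 needs (6, 1, 2) <= (6, 9, 7) -> finishes; pool += (1, 0, 2) = (7, 9, 9)


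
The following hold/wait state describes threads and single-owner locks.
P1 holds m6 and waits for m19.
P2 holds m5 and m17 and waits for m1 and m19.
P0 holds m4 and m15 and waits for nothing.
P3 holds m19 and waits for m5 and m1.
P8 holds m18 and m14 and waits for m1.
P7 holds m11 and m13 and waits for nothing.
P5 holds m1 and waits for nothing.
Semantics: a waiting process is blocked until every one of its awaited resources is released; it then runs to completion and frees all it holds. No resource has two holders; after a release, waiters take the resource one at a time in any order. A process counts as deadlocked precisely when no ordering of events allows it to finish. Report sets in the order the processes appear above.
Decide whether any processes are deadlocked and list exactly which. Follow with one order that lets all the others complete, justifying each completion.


The deadlocked set is P1, P2 and P3.
Key observation: the cycle P3 -> P2 -> P3 can never break — each member waits on the next; P1 waits into the deadlock from upstream.
A valid finishing order for the others: P7, P0, P5, P8.
Check, step by step:
  P7: no waits; runs immediately, freeing m11 and m13
  P0: no waits; runs immediately, freeing m4 and m15
  P5: no waits; runs immediately, freeing m1
  P8: everything it awaited (m1) is free; runs, freeing m18 and m14


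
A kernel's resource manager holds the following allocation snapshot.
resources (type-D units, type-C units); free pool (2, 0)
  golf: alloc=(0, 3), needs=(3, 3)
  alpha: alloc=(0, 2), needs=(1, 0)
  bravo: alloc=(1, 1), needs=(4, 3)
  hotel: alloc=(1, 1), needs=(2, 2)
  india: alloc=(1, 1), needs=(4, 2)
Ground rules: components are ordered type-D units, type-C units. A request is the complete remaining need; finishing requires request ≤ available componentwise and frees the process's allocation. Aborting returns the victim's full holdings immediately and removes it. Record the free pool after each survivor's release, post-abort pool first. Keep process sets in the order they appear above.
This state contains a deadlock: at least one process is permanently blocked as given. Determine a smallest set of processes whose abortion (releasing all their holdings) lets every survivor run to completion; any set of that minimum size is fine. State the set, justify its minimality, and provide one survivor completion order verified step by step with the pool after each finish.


The answer: abort bravo.
Key observation: the returned (1, 1) from bravo is what brings india — unrunnable before, under any order — into play at step 4.
Minimality: the empty abort set fails — the state is deadlocked as it stands.
Survivors finish in the order: alpha, hotel, golf, india. Step-by-step check (pool after the aborts first):
  pool = (3, 1)
  run alpha (needs (1, 0), free (3, 1)); after release of (0, 2) the pool is (3, 3)
  run hotel (needs (2, 2), free (3, 3)); after release of (1, 1) the pool is (4, 4)
  run golf (needs (3, 3), free (4, 4)); after release of (0, 3) the pool is (4, 7)
  run india (needs (4, 2), free (4, 7)); after release of (1, 1) the pool is (5, 8)


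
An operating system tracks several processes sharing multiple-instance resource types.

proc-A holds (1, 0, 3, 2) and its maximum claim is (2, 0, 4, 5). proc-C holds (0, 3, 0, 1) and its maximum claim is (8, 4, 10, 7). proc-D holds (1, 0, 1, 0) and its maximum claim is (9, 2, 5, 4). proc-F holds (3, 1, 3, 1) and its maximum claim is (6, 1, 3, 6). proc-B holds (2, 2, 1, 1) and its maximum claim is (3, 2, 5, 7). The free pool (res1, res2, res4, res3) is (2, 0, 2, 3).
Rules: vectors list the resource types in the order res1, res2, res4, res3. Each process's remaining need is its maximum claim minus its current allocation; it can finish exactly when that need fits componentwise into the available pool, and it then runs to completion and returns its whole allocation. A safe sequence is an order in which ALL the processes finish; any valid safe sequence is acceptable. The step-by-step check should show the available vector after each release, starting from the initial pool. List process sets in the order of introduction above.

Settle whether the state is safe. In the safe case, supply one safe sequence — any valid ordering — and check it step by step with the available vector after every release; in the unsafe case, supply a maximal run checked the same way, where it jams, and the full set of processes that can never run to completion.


SAFE — a valid safe sequence is proc-A, proc-F, proc-B, proc-D, proc-C.
Key observation: reading the order forward, proc-A is the first process whose need (1, 0, 1, 3) meets the free pool (2, 0, 2, 3) exactly on a resource it requests.
Walking it through:
  pool = (2, 0, 2, 3)
  run proc-A (needs (1, 0, 1, 3), free (2, 0, 2, 3)); after release of (1, 0, 3, 2) the pool is (3, 0, 5, 5)
  run proc-F (needs (3, 0, 0, 5), free (3, 0, 5, 5)); after release of (3, 1, 3, 1) the pool is (6, 1, 8, 6)
  run proc-B (needs (1, 0, 4, 6), free (6, 1, 8, 6)); after release of (2, 2, 1, 1) the pool is (8, 3, 9, 7)
  run proc-D (needs (8, 2, 4, 4), free (8, 3, 9, 7)); after release of (1, 0, 1, 0) the pool is (9, 3, 10, 7)
  run proc-C (needs (8, 1, 10, 6), free (9, 3, 10, 7)); after release of (0, 3, 0, 1) the pool is (9, 6, 10, 8)


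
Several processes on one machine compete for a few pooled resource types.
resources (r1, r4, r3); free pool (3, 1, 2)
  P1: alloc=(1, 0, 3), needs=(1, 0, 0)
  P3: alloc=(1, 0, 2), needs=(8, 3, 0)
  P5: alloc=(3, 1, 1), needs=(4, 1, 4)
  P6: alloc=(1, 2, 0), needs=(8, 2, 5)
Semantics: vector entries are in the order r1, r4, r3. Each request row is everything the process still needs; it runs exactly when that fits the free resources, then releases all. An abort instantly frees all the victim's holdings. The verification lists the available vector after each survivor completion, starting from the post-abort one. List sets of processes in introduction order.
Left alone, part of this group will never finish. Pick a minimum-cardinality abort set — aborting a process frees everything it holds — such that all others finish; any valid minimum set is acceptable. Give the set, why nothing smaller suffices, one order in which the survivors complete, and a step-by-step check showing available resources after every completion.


Minimum abort set: P3.
Key observation: aborting P3 returns (1, 0, 2), and P6 — hopeless before — runs at step 3 with the returned capacity in the pool.
No smaller set exists: with zero aborts the deadlock remains.
One survivor order: P5, P1, P6. Walking it through (post-abort pool first):
  pool = (4, 1, 4)
  run P5 (needs (4, 1, 4), free (4, 1, 4)); after release of (3, 1, 1) the pool is (7, 2, 5)
  run P1 (needs (1, 0, 0), free (7, 2, 5)); after release of (1, 0, 3) the pool is (8, 2, 8)
  run P6 (needs (8, 2, 5), free (8, 2, 8)); after release of (1, 2, 0) the pool is (9, 4, 8)


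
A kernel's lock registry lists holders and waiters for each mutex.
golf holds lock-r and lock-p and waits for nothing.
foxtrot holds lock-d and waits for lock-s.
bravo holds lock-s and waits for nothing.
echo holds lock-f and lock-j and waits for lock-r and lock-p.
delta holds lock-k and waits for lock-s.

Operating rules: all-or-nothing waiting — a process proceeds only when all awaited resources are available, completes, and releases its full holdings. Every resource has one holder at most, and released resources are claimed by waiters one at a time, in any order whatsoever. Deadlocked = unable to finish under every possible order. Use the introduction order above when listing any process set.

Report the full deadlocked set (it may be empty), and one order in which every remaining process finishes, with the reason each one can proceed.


No process is deadlocked.
Key observation: the wait graph is acyclic; completion cascades from the unblocked processes through everyone else.
One completion order for the rest: bravo, golf, echo, foxtrot, delta.
Verifying each step:
  bravo: no waits; runs immediately, freeing lock-s
  golf: no waits; runs immediately, freeing lock-r and lock-p
  echo: everything it awaited (lock-r and lock-p) is free; runs, freeing lock-f and lock-j
  foxtrot: everything it awaited (lock-s) is free; runs, freeing lock-d
  delta: everything it awaited (lock-s) is free; runs, freeing lock-k
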